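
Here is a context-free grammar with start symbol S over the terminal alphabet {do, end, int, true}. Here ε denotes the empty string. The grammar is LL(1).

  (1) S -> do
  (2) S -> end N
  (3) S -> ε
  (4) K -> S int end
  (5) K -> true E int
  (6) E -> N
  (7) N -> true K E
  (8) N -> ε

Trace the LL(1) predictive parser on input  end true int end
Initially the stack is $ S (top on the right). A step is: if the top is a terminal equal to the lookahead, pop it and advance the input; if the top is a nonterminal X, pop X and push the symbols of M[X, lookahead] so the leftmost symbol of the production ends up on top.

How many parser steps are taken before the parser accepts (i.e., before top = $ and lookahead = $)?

step 1: stack=$ S  input=end true int end $  — expand S -> end N
step 2: stack=$ N end  input=end true int end $  — match end
step 3: stack=$ N  input=true int end $  — expand N -> true K E
step 4: stack=$ E K true  input=true int end $  — match true
step 5: stack=$ E K  input=int end $  — expand K -> S int end
step 6: stack=$ E end int S  input=int end $  — expand S -> ε
step 7: stack=$ E end int  input=int end $  — match int
step 8: stack=$ E end  input=end $  — match end
step 9: stack=$ E  input=$  — expand E -> N
step 10: stack=$ N  input=$  — expand N -> ε
Accept reached after 10 steps.

10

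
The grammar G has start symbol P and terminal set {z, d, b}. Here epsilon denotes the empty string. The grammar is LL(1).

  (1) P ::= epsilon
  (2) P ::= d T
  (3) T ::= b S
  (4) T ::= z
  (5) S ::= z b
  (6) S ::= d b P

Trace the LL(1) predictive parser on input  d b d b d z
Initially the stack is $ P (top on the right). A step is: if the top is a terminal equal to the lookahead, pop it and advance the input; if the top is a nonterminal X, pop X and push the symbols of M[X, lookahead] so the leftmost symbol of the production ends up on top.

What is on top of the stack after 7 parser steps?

step 1: stack=$ P  input=d b d b d z $  — expand P ::= d T
step 2: stack=$ T d  input=d b d b d z $  — match d
step 3: stack=$ T  input=b d b d z $  — expand T ::= b S
step 4: stack=$ S b  input=b d b d z $  — match b
step 5: stack=$ S  input=d b d z $  — expand S ::= d b P
step 6: stack=$ P b d  input=d b d z $  — match d
step 7: stack=$ P b  input=b d z $  — match b
Stack after step 7: $ P (top = P).

P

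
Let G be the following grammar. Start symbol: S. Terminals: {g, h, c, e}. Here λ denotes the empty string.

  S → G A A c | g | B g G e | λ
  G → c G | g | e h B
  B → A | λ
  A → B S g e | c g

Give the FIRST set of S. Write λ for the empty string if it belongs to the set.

{λ, c, e, g}

FIRST(G) = {c, e, g}
FIRST(S) = {λ, c, e, g}  (via G A A c, B g G e)
FIRST(B) = {λ, c, e, g}  (via A)
FIRST(A) = {c, e, g}  (via B S g e)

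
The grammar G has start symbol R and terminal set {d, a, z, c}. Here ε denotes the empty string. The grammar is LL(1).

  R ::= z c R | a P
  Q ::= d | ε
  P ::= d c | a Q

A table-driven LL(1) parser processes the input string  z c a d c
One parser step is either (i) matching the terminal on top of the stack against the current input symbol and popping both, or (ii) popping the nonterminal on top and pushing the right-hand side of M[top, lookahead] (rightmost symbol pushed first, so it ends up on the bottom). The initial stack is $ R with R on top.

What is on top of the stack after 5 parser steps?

step 1: stack=$ R  input=z c a d c $  — expand R ::= z c R
step 2: stack=$ R c z  input=z c a d c $  — match z
step 3: stack=$ R c  input=c a d c $  — match c
step 4: stack=$ R  input=a d c $  — expand R ::= a P
step 5: stack=$ P a  input=a d c $  — match a
Stack after step 5: $ P (top = P).

P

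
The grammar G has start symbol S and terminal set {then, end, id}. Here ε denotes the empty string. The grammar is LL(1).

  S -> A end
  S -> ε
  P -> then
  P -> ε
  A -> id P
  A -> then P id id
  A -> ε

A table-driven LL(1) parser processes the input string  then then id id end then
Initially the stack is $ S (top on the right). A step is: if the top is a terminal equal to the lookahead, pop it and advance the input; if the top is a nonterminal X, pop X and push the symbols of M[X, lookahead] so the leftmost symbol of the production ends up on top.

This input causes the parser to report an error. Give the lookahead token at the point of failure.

step 1: stack=$ S  input=then then id id end then $  — expand S -> A end
step 2: stack=$ end A  input=then then id id end then $  — expand A -> then P id id
step 3: stack=$ end id id P then  input=then then id id end then $  — match then
step 4: stack=$ end id id P  input=then id id end then $  — expand P -> then
step 5: stack=$ end id id then  input=then id id end then $  — match then
step 6: stack=$ end id id  input=id id end then $  — match id
step 7: stack=$ end id  input=id end then $  — match id
step 8: stack=$ end  input=end then $  — match end
step 9: stack=$  input=then $  — error: stack empty but input remains

then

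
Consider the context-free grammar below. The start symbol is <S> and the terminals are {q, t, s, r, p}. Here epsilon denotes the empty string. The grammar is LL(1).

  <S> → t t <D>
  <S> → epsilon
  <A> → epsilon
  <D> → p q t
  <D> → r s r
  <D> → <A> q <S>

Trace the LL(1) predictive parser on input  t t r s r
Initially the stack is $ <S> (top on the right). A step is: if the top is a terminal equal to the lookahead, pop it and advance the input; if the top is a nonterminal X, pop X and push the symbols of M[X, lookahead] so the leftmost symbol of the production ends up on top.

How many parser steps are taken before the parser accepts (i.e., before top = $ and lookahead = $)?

     Stack      Input        Action
  1  $ <S>      t t r s r $  expand <S> → t t <D>
  2  $ <D> t t  t t r s r $  match t
  3  $ <D> t    t r s r $    match t
  4  $ <D>      r s r $      expand <D> → r s r
  5  $ r s r    r s r $      match r
  6  $ r s      s r $        match s
  7  $ r        r $          match r
Accept reached after 7 steps.

7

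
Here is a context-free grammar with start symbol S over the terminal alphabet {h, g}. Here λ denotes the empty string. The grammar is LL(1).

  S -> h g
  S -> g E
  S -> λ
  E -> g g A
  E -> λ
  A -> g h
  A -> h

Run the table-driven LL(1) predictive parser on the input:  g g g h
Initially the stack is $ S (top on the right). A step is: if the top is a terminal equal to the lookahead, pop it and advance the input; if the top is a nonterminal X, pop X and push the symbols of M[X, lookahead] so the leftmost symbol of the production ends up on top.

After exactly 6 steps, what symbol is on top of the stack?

h

step 1: stack=$ S  input=g g g h $  — expand S -> g E
step 2: stack=$ E g  input=g g g h $  — match g
step 3: stack=$ E  input=g g h $  — expand E -> g g A
step 4: stack=$ A g g  input=g g h $  — match g
step 5: stack=$ A g  input=g h $  — match g
step 6: stack=$ A  input=h $  — expand A -> h
Stack after step 6: $ h (top = h).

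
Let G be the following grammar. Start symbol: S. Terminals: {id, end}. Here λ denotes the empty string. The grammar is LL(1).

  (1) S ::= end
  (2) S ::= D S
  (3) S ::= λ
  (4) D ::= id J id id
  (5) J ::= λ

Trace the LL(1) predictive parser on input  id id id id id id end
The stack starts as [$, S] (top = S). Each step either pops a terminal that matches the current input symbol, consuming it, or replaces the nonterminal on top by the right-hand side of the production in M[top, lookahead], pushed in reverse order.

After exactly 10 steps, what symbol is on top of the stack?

      Stack           Input                    Action
   1  $ S             id id id id id id end $  expand S ::= D S
   2  $ S D           id id id id id id end $  expand D ::= id J id id
   3  $ S id id J id  id id id id id id end $  match id
   4  $ S id id J     id id id id id end $     expand J ::= λ
   5  $ S id id       id id id id id end $     match id
   6  $ S id          id id id id end $        match id
   7  $ S             id id id end $           expand S ::= D S
   8  $ S D           id id id end $           expand D ::= id J id id
   9  $ S id id J id  id id id end $           match id
  10  $ S id id J     id id end $              expand J ::= λ
Stack after step 10: $ S id id (top = id).

id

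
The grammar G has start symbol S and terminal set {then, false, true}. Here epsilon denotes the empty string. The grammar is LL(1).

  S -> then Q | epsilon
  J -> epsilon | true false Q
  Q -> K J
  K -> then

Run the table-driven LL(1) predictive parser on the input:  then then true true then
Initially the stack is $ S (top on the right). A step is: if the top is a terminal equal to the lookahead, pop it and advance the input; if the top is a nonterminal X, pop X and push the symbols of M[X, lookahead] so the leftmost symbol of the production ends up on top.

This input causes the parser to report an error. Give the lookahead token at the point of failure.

true

     Stack           Input                       Action
  1  $ S             then then true true then $  expand S -> then Q
  2  $ Q then        then then true true then $  match then
  3  $ Q             then true true then $       expand Q -> K J
  4  $ J K           then true true then $       expand K -> then
  5  $ J then        then true true then $       match then
  6  $ J             true true then $            expand J -> true false Q
  7  $ Q false true  true true then $            match true
  8  $ Q false       true then $                 error: top is terminal false but lookahead is true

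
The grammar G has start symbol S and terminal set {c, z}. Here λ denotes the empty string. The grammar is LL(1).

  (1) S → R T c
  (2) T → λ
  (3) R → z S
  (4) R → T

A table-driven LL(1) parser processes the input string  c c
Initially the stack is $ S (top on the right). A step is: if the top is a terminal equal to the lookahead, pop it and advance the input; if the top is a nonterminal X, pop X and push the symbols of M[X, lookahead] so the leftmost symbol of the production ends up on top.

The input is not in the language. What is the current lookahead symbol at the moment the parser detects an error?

     Stack    Input  Action
  1  $ S      c c $  expand S → R T c
  2  $ c T R  c c $  expand R → T
  3  $ c T T  c c $  expand T → λ
  4  $ c T    c c $  expand T → λ
  5  $ c      c c $  match c
  6  $        c $    error: stack empty but input remains

c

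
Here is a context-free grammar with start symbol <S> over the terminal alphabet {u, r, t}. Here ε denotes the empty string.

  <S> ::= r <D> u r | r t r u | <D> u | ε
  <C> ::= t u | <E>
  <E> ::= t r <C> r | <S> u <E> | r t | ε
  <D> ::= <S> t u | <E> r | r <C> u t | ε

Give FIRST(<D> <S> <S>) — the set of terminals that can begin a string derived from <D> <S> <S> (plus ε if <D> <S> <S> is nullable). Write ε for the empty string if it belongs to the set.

FIRST(<S>) = {ε, r, t, u}  (via <D> u)
FIRST(<E>) = {ε, r, t, u}  (via <S> u <E>)
FIRST(<C>) = {ε, r, t, u}  (via <E>)
FIRST(<D>) = {ε, r, t, u}  (via <S> t u, <E> r)
FIRST(<D> <S> <S>): take FIRST of each symbol in turn, carrying on past any symbol whose FIRST contains ε; result {ε, r, t, u}.

{ε, r, t, u}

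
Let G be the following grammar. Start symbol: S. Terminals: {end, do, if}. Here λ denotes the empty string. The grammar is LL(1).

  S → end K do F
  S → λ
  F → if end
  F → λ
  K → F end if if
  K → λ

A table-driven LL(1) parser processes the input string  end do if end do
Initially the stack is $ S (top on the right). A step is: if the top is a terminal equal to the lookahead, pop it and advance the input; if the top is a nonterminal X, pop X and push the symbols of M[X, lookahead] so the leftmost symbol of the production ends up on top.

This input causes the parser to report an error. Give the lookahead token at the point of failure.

do

     Stack         Input               Action
  1  $ S           end do if end do $  expand S → end K do F
  2  $ F do K end  end do if end do $  match end
  3  $ F do K      do if end do $      expand K → λ
  4  $ F do        do if end do $      match do
  5  $ F           if end do $         expand F → if end
  6  $ end if      if end do $         match if
  7  $ end         end do $            match end
  8  $             do $                error: stack empty but input remains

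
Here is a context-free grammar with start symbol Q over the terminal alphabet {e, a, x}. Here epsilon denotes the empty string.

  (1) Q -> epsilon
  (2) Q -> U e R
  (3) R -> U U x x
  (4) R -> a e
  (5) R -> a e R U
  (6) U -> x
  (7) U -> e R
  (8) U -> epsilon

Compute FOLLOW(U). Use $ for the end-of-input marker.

FIRST(U) = {epsilon, e, x}
FIRST(Q) = {epsilon, e, x}  (via U e R)
FIRST(R) = {a, e, x}  (via U U x x)
FOLLOW(Q) includes $ since Q is the start symbol.
FOLLOW(Q): Q appears on no right-hand side. Thus FOLLOW(Q) = {$}.
FOLLOW(R): in Q->U e R, the suffix after R is empty, so FOLLOW(R) ⊇ FOLLOW(Q) = {$}; in R->a e R U, R is followed by U with FIRST {epsilon, e, x}; in R->a e R U, the suffix after R is nullable (adds nothing new); in U->e R, the suffix after R is empty, so FOLLOW(R) ⊇ FOLLOW(U) = {$, e, x}. Thus FOLLOW(R) = {$, e, x}.
FOLLOW(U): in Q->U e R, U is followed by e R with FIRST {e}; in R->U U x x (occurrence 1), U is followed by U x x with FIRST {e, x}; in R->U U x x (occurrence 2), U is followed by x x with FIRST {x}; in R->a e R U, the suffix after U is empty, so FOLLOW(U) ⊇ FOLLOW(R) = {$, e, x}. Thus FOLLOW(U) = {$, e, x}.

{$, e, x}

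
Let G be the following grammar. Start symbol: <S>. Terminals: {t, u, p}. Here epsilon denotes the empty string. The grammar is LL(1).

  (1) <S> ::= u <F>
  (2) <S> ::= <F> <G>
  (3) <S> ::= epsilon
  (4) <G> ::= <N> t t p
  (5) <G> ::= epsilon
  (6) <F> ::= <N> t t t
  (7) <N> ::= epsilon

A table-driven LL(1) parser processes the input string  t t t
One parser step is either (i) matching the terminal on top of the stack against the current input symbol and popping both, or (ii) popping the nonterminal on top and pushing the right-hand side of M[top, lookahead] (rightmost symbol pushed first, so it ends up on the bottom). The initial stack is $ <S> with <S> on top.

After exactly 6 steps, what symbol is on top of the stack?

step 1: stack=$ <S>  input=t t t $  — expand <S> ::= <F> <G>
step 2: stack=$ <G> <F>  input=t t t $  — expand <F> ::= <N> t t t
step 3: stack=$ <G> t t t <N>  input=t t t $  — expand <N> ::= epsilon
step 4: stack=$ <G> t t t  input=t t t $  — match t
step 5: stack=$ <G> t t  input=t t $  — match t
step 6: stack=$ <G> t  input=t $  — match t
Stack after step 6: $ <G> (top = <G>).

<G>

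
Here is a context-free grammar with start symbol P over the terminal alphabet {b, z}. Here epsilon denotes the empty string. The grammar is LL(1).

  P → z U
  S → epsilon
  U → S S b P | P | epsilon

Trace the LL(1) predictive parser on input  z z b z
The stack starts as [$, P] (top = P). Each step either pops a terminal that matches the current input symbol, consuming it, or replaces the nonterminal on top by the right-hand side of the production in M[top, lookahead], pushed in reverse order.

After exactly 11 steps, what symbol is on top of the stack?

step 1: stack=$ P  input=z z b z $  — expand P → z U
step 2: stack=$ U z  input=z z b z $  — match z
step 3: stack=$ U  input=z b z $  — expand U → P
step 4: stack=$ P  input=z b z $  — expand P → z U
step 5: stack=$ U z  input=z b z $  — match z
step 6: stack=$ U  input=b z $  — expand U → S S b P
step 7: stack=$ P b S S  input=b z $  — expand S → epsilon
step 8: stack=$ P b S  input=b z $  — expand S → epsilon
step 9: stack=$ P b  input=b z $  — match b
step 10: stack=$ P  input=z $  — expand P → z U
step 11: stack=$ U z  input=z $  — match z
Stack after step 11: $ U (top = U).

U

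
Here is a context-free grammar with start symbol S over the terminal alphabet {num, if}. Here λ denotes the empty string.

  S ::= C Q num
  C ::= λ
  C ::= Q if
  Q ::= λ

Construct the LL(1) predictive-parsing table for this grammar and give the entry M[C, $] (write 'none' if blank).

none

FIRST(Q): from Q::=λ we get {λ}. So FIRST(Q) = {λ}.
FIRST(C): from C::=λ we get {λ}; from C::=Q if we get {if}. So FIRST(C) = {λ, if}.
FIRST(S): from S::=C Q num we get {if, num}. So FIRST(S) = {if, num}.
FOLLOW(S) includes $ since S is the start symbol.
FOLLOW(C): in S::=C Q num, C is followed by Q num with FIRST {num}. Thus FOLLOW(C) = {num}.
For C ::= λ: FIRST(λ) = {λ}, so it goes in M[C, t] for t ∈ {}; since λ ∈ FIRST, also for every t ∈ FOLLOW(C) = {num}.
For C ::= Q if: FIRST(Q if) = {if}, so it goes in M[C, t] for t ∈ {if}.
None of these place a production in M[C, $].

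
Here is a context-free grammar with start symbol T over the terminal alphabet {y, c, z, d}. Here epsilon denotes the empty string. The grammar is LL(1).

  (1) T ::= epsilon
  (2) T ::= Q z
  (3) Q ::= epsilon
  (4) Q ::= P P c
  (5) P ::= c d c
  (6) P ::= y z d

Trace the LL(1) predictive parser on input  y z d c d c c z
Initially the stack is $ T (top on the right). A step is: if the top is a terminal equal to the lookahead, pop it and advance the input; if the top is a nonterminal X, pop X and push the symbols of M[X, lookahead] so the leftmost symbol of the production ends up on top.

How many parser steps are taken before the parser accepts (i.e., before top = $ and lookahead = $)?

step 1: stack=$ T  input=y z d c d c c z $  — expand T ::= Q z
step 2: stack=$ z Q  input=y z d c d c c z $  — expand Q ::= P P c
step 3: stack=$ z c P P  input=y z d c d c c z $  — expand P ::= y z d
step 4: stack=$ z c P d z y  input=y z d c d c c z $  — match y
step 5: stack=$ z c P d z  input=z d c d c c z $  — match z
step 6: stack=$ z c P d  input=d c d c c z $  — match d
step 7: stack=$ z c P  input=c d c c z $  — expand P ::= c d c
step 8: stack=$ z c c d c  input=c d c c z $  — match c
step 9: stack=$ z c c d  input=d c c z $  — match d
step 10: stack=$ z c c  input=c c z $  — match c
step 11: stack=$ z c  input=c z $  — match c
step 12: stack=$ z  input=z $  — match z
Accept reached after 12 steps.

12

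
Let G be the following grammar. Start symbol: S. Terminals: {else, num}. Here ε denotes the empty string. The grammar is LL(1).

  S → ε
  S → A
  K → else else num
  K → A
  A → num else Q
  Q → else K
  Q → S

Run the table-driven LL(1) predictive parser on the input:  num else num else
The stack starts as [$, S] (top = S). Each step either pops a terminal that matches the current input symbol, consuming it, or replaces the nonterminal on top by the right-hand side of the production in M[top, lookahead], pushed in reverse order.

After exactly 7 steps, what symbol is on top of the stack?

num

     Stack         Input                Action
  1  $ S           num else num else $  expand S → A
  2  $ A           num else num else $  expand A → num else Q
  3  $ Q else num  num else num else $  match num
  4  $ Q else      else num else $      match else
  5  $ Q           num else $           expand Q → S
  6  $ S           num else $           expand S → A
  7  $ A           num else $           expand A → num else Q
Stack after step 7: $ Q else num (top = num).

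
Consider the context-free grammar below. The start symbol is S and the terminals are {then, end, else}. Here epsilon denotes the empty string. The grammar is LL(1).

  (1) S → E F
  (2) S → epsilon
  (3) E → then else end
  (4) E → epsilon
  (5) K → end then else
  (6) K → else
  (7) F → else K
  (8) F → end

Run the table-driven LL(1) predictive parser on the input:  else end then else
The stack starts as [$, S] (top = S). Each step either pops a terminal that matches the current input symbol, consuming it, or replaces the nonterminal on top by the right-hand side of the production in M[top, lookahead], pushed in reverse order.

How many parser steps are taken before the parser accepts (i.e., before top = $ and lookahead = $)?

8

step 1: stack=$ S  input=else end then else $  — expand S → E F
step 2: stack=$ F E  input=else end then else $  — expand E → epsilon
step 3: stack=$ F  input=else end then else $  — expand F → else K
step 4: stack=$ K else  input=else end then else $  — match else
step 5: stack=$ K  input=end then else $  — expand K → end then else
step 6: stack=$ else then end  input=end then else $  — match end
step 7: stack=$ else then  input=then else $  — match then
step 8: stack=$ else  input=else $  — match else
Accept reached after 8 steps.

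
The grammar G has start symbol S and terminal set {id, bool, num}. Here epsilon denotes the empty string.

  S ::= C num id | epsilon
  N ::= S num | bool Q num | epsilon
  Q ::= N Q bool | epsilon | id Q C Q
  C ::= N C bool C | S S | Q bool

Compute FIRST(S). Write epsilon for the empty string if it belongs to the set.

{epsilon, bool, id, num}

FIRST(S): from S::=C num id we get {bool, id, num}; from S::=epsilon we get {epsilon}. So FIRST(S) = {epsilon, bool, id, num}.
FIRST(N): from N::=S num we get {bool, id, num}; from N::=bool Q num we get {bool}; from N::=epsilon we get {epsilon}. So FIRST(N) = {epsilon, bool, id, num}.
FIRST(Q): from Q::=N Q bool we get {bool, id, num}; from Q::=epsilon we get {epsilon}; from Q::=id Q C Q we get {id}. So FIRST(Q) = {epsilon, bool, id, num}.
FIRST(C): from C::=N C bool C we get {bool, id, num}; from C::=S S we get {epsilon, bool, id, num}; from C::=Q bool we get {bool, id, num}. So FIRST(C) = {epsilon, bool, id, num}.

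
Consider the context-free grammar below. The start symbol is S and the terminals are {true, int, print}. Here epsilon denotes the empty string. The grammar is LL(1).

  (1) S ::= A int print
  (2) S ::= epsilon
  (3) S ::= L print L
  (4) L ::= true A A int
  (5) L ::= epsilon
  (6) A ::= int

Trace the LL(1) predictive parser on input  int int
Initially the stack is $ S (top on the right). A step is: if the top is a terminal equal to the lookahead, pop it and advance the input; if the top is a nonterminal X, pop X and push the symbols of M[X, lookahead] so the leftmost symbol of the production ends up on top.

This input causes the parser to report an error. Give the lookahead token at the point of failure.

     Stack            Input      Action
  1  $ S              int int $  expand S ::= A int print
  2  $ print int A    int int $  expand A ::= int
  3  $ print int int  int int $  match int
  4  $ print int      int $      match int
  5  $ print          $          error: top is terminal print but lookahead is $

$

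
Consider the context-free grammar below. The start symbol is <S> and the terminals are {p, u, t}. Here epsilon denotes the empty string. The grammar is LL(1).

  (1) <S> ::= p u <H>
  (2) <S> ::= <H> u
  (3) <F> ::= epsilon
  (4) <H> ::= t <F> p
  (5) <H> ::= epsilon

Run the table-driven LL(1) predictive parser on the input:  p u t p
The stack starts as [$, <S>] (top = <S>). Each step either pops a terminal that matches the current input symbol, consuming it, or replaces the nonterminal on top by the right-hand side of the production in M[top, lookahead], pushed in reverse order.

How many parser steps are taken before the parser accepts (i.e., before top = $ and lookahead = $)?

7

     Stack      Input      Action
  1  $ <S>      p u t p $  expand <S> ::= p u <H>
  2  $ <H> u p  p u t p $  match p
  3  $ <H> u    u t p $    match u
  4  $ <H>      t p $      expand <H> ::= t <F> p
  5  $ p <F> t  t p $      match t
  6  $ p <F>    p $        expand <F> ::= epsilon
  7  $ p        p $        match p
Accept reached after 7 steps.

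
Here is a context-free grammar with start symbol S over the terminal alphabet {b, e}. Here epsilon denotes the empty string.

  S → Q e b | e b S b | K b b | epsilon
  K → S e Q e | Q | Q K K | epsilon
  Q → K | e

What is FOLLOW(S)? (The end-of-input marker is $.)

FIRST(S): from S→Q e b we get {b, e}; from S→e b S b we get {e}; from S→K b b we get {b, e}; from S→epsilon we get {epsilon}. So FIRST(S) = {epsilon, b, e}.
FIRST(K): from K→S e Q e we get {b, e}; from K→Q we get {epsilon, b, e}; from K→Q K K we get {epsilon, b, e}; from K→epsilon we get {epsilon}. So FIRST(K) = {epsilon, b, e}.
FIRST(Q): from Q→K we get {epsilon, b, e}; from Q→e we get {e}. So FIRST(Q) = {epsilon, b, e}.
FOLLOW(S) includes $ since S is the start symbol.
FOLLOW(S): in S→e b S b, S is followed by b with FIRST {b}; in K→S e Q e, S is followed by e Q e with FIRST {e}. Thus FOLLOW(S) = {$, b, e}.
FOLLOW(K): in S→K b b, K is followed by b b with FIRST {b}; in K→Q K K (occurrence 1), K is followed by K with FIRST {epsilon, b, e}; in K→Q K K (occurrence 1), the suffix after K is nullable (adds nothing new); in K→Q K K (occurrence 2), the suffix after K is empty (adds nothing new); in Q→K, the suffix after K is empty, so FOLLOW(K) ⊇ FOLLOW(Q) = {b, e}. Thus FOLLOW(K) = {b, e}.
FOLLOW(Q): in S→Q e b, Q is followed by e b with FIRST {e}; in K→S e Q e, Q is followed by e with FIRST {e}; in K→Q, the suffix after Q is empty, so FOLLOW(Q) ⊇ FOLLOW(K) = {b, e}; in K→Q K K, Q is followed by K K with FIRST {epsilon, b, e}; in K→Q K K, the suffix after Q is nullable, so FOLLOW(Q) ⊇ FOLLOW(K) = {b, e}. Thus FOLLOW(Q) = {b, e}.

{$, b, e}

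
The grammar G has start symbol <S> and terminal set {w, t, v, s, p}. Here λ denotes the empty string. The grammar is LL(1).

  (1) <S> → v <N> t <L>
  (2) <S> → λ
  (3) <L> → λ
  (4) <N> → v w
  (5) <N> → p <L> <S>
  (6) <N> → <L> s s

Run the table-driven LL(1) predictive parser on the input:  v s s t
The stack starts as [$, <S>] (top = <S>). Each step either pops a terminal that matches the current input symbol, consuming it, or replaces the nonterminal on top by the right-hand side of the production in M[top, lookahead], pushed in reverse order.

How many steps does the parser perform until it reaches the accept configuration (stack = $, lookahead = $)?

8

step 1: stack=$ <S>  input=v s s t $  — expand <S> → v <N> t <L>
step 2: stack=$ <L> t <N> v  input=v s s t $  — match v
step 3: stack=$ <L> t <N>  input=s s t $  — expand <N> → <L> s s
step 4: stack=$ <L> t s s <L>  input=s s t $  — expand <L> → λ
step 5: stack=$ <L> t s s  input=s s t $  — match s
step 6: stack=$ <L> t s  input=s t $  — match s
step 7: stack=$ <L> t  input=t $  — match t
step 8: stack=$ <L>  input=$  — expand <L> → λ
Accept reached after 8 steps.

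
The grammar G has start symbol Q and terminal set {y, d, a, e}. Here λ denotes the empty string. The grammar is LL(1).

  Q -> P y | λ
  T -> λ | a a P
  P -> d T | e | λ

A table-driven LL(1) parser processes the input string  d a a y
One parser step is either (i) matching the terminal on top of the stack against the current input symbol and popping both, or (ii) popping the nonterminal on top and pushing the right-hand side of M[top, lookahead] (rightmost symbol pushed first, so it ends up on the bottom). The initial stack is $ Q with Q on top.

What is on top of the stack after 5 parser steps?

a

step 1: stack=$ Q  input=d a a y $  — expand Q -> P y
step 2: stack=$ y P  input=d a a y $  — expand P -> d T
step 3: stack=$ y T d  input=d a a y $  — match d
step 4: stack=$ y T  input=a a y $  — expand T -> a a P
step 5: stack=$ y P a a  input=a a y $  — match a
Stack after step 5: $ y P a (top = a).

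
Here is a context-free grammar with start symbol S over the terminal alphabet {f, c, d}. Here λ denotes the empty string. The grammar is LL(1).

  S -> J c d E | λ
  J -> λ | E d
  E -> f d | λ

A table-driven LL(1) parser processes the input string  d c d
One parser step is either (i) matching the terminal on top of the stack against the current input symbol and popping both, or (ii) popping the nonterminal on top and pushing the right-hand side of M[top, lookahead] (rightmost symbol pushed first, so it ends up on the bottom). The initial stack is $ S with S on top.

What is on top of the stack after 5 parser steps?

d

     Stack        Input    Action
  1  $ S          d c d $  expand S -> J c d E
  2  $ E d c J    d c d $  expand J -> E d
  3  $ E d c d E  d c d $  expand E -> λ
  4  $ E d c d    d c d $  match d
  5  $ E d c      c d $    match c
Stack after step 5: $ E d (top = d).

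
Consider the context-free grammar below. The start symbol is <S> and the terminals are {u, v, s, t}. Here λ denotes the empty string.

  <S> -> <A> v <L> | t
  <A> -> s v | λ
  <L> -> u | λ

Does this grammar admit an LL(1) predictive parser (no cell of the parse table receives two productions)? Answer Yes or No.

FIRST(<S>) = {s, t, v}
FIRST(<A>) = {λ, s}
FIRST(<L>) = {λ, u}
FOLLOW(<S>) = {$}
FOLLOW(<A>) = {v}
FOLLOW(<L>) = {$}
Each cell of M receives at most one production.

Yes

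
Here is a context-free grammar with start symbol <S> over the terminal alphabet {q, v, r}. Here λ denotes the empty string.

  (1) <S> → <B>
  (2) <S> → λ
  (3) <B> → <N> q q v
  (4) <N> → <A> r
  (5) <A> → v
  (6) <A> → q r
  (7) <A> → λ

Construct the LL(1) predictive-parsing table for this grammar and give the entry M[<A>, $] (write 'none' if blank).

none

FIRST(<A>): from <A>→v we get {v}; from <A>→q r we get {q}; from <A>→λ we get {λ}. So FIRST(<A>) = {λ, q, v}.
FIRST(<N>): from <N>→<A> r we get {q, r, v}. So FIRST(<N>) = {q, r, v}.
FIRST(<B>): from <B>→<N> q q v we get {q, r, v}. So FIRST(<B>) = {q, r, v}.
FIRST(<S>): from <S>→<B> we get {q, r, v}; from <S>→λ we get {λ}. So FIRST(<S>) = {λ, q, r, v}.
FOLLOW(<S>) includes $ since <S> is the start symbol.
FOLLOW(<A>): in <N>→<A> r, <A> is followed by r with FIRST {r}. Thus FOLLOW(<A>) = {r}.
For <A> → v: FIRST(v) = {v}, so it goes in M[<A>, t] for t ∈ {v}.
For <A> → q r: FIRST(q r) = {q}, so it goes in M[<A>, t] for t ∈ {q}.
For <A> → λ: FIRST(λ) = {λ}, so it goes in M[<A>, t] for t ∈ {}; since λ ∈ FIRST, also for every t ∈ FOLLOW(<A>) = {r}.
None of these place a production in M[<A>, $].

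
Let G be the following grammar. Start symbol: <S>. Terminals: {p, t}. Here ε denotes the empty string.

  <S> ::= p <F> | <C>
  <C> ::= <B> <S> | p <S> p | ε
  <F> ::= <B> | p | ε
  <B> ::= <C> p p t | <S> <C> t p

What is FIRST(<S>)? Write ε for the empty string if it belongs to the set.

{ε, p, t}

FIRST(<S>) = {ε, p, t}  (via <C>)
FIRST(<C>) = {ε, p, t}  (via <B> <S>)
FIRST(<B>) = {p, t}  (via <C> p p t, <S> <C> t p)
FIRST(<F>) = {ε, p, t}  (via <B>)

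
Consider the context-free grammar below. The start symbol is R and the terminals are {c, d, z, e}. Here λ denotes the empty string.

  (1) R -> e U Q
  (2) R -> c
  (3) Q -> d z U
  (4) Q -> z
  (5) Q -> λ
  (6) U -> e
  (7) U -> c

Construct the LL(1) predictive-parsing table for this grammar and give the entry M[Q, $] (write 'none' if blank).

Q -> λ

FIRST(R): from R->e U Q we get {e}; from R->c we get {c}. So FIRST(R) = {c, e}.
FIRST(Q): from Q->d z U we get {d}; from Q->z we get {z}; from Q->λ we get {λ}. So FIRST(Q) = {λ, d, z}.
FIRST(U): from U->e we get {e}; from U->c we get {c}. So FIRST(U) = {c, e}.
FOLLOW(R) includes $ since R is the start symbol.
FOLLOW(R): R appears on no right-hand side. Thus FOLLOW(R) = {$}.
FOLLOW(Q): in R->e U Q, the suffix after Q is empty, so FOLLOW(Q) ⊇ FOLLOW(R) = {$}. Thus FOLLOW(Q) = {$}.
For Q -> d z U: FIRST(d z U) = {d}, so it goes in M[Q, t] for t ∈ {d}.
For Q -> z: FIRST(z) = {z}, so it goes in M[Q, t] for t ∈ {z}.
For Q -> λ: FIRST(λ) = {λ}, so it goes in M[Q, t] for t ∈ {}; since λ ∈ FIRST, also for every t ∈ FOLLOW(Q) = {$}.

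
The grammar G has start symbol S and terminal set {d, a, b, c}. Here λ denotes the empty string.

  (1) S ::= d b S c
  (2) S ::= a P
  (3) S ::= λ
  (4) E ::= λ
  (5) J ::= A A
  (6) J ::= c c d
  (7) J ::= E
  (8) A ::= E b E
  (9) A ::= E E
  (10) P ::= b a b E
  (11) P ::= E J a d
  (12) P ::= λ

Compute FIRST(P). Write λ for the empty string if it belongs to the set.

{λ, a, b, c}

FIRST(S) = {λ, a, d}
FIRST(E) = {λ}
FIRST(A) = {λ, b}  (via E b E, E E)
FIRST(J) = {λ, b, c}  (via A A, E)
FIRST(P) = {λ, a, b, c}  (via E J a d)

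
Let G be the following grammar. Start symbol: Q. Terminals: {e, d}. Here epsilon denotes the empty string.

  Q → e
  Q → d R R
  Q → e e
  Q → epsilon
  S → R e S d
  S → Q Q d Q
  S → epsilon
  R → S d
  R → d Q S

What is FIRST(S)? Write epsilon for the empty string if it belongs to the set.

FIRST(Q) = {epsilon, d, e}
FIRST(S) = {epsilon, d, e}  (via R e S d, Q Q d Q)
FIRST(R) = {d, e}  (via S d)

{epsilon, d, e}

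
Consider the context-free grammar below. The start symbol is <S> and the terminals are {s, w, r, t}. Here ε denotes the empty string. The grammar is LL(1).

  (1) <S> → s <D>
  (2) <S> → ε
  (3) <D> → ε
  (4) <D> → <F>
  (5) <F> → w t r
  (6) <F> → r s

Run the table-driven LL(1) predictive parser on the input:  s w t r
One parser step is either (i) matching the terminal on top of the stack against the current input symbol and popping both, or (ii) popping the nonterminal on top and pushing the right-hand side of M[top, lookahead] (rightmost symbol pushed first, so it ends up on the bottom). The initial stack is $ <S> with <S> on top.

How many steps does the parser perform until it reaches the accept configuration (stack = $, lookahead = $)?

7

step 1: stack=$ <S>  input=s w t r $  — expand <S> → s <D>
step 2: stack=$ <D> s  input=s w t r $  — match s
step 3: stack=$ <D>  input=w t r $  — expand <D> → <F>
step 4: stack=$ <F>  input=w t r $  — expand <F> → w t r
step 5: stack=$ r t w  input=w t r $  — match w
step 6: stack=$ r t  input=t r $  — match t
step 7: stack=$ r  input=r $  — match r
Accept reached after 7 steps.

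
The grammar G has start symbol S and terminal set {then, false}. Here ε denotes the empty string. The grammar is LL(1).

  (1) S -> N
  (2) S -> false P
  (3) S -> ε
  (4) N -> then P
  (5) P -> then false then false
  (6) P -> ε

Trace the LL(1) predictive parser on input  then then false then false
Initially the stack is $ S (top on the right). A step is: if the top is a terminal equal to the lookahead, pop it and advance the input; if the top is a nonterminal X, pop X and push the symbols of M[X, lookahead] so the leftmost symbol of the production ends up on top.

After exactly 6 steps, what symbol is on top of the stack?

then

     Stack                    Input                         Action
  1  $ S                      then then false then false $  expand S -> N
  2  $ N                      then then false then false $  expand N -> then P
  3  $ P then                 then then false then false $  match then
  4  $ P                      then false then false $       expand P -> then false then false
  5  $ false then false then  then false then false $       match then
  6  $ false then false       false then false $            match false
Stack after step 6: $ false then (top = then).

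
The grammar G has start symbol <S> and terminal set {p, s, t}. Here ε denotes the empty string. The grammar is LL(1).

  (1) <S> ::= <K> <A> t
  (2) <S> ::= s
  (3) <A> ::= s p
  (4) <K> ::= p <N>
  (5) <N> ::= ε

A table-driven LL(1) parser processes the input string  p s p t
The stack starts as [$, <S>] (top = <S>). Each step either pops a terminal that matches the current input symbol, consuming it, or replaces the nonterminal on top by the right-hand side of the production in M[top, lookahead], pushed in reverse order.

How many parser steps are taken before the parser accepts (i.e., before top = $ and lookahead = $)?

     Stack          Input      Action
  1  $ <S>          p s p t $  expand <S> ::= <K> <A> t
  2  $ t <A> <K>    p s p t $  expand <K> ::= p <N>
  3  $ t <A> <N> p  p s p t $  match p
  4  $ t <A> <N>    s p t $    expand <N> ::= ε
  5  $ t <A>        s p t $    expand <A> ::= s p
  6  $ t p s        s p t $    match s
  7  $ t p          p t $      match p
  8  $ t            t $        match t
Accept reached after 8 steps.

8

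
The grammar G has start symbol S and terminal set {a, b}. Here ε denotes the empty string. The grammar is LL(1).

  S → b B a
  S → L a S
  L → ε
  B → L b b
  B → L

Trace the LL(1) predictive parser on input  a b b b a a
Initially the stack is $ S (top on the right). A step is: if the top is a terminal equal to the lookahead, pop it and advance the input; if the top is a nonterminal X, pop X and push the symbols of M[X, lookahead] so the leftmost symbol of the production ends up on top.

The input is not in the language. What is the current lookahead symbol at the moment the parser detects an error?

a

      Stack      Input          Action
   1  $ S        a b b b a a $  expand S → L a S
   2  $ S a L    a b b b a a $  expand L → ε
   3  $ S a      a b b b a a $  match a
   4  $ S        b b b a a $    expand S → b B a
   5  $ a B b    b b b a a $    match b
   6  $ a B      b b a a $      expand B → L b b
   7  $ a b b L  b b a a $      expand L → ε
   8  $ a b b    b b a a $      match b
   9  $ a b      b a a $        match b
  10  $ a        a a $          match a
  11  $          a $            error: stack empty but input remains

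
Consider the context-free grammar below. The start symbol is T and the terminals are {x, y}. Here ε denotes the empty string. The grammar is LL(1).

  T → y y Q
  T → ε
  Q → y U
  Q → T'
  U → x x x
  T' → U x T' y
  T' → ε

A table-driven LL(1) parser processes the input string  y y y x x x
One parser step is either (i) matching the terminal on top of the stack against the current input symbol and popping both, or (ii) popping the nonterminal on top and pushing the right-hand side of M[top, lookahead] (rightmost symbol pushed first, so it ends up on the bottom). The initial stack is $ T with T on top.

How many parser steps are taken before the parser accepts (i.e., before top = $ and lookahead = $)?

9

     Stack    Input          Action
  1  $ T      y y y x x x $  expand T → y y Q
  2  $ Q y y  y y y x x x $  match y
  3  $ Q y    y y x x x $    match y
  4  $ Q      y x x x $      expand Q → y U
  5  $ U y    y x x x $      match y
  6  $ U      x x x $        expand U → x x x
  7  $ x x x  x x x $        match x
  8  $ x x    x x $          match x
  9  $ x      x $            match x
Accept reached after 9 steps.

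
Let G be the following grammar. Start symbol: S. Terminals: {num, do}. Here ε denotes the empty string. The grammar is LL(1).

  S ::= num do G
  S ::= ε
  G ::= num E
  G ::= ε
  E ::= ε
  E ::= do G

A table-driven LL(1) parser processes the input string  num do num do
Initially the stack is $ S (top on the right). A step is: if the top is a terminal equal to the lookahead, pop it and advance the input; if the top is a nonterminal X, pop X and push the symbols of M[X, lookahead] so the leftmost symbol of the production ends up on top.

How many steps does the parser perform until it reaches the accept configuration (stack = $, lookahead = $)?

step 1: stack=$ S  input=num do num do $  — expand S ::= num do G
step 2: stack=$ G do num  input=num do num do $  — match num
step 3: stack=$ G do  input=do num do $  — match do
step 4: stack=$ G  input=num do $  — expand G ::= num E
step 5: stack=$ E num  input=num do $  — match num
step 6: stack=$ E  input=do $  — expand E ::= do G
step 7: stack=$ G do  input=do $  — match do
step 8: stack=$ G  input=$  — expand G ::= ε
Accept reached after 8 steps.

8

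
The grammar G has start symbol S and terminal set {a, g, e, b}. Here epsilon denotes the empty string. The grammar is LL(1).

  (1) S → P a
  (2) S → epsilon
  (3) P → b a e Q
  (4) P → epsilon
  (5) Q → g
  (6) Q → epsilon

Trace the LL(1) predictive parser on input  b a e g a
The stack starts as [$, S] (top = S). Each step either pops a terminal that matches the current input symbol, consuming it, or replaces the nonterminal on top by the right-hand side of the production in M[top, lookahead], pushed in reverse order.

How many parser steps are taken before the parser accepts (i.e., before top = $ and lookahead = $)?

8

     Stack        Input        Action
  1  $ S          b a e g a $  expand S → P a
  2  $ a P        b a e g a $  expand P → b a e Q
  3  $ a Q e a b  b a e g a $  match b
  4  $ a Q e a    a e g a $    match a
  5  $ a Q e      e g a $      match e
  6  $ a Q        g a $        expand Q → g
  7  $ a g        g a $        match g
  8  $ a          a $          match a
Accept reached after 8 steps.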